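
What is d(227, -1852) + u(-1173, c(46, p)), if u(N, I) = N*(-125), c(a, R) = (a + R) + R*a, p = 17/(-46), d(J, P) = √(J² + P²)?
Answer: 146625 + √3481433 ≈ 1.4849e+5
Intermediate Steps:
p = -17/46 (p = 17*(-1/46) = -17/46 ≈ -0.36957)
c(a, R) = R + a + R*a (c(a, R) = (R + a) + R*a = R + a + R*a)
u(N, I) = -125*N
d(227, -1852) + u(-1173, c(46, p)) = √(227² + (-1852)²) - 125*(-1173) = √(51529 + 3429904) + 146625 = √3481433 + 146625 = 146625 + √3481433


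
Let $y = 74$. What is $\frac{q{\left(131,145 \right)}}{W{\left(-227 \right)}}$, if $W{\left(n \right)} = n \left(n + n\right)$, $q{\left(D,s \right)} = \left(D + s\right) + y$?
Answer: $\frac{175}{51529} \approx 0.0033961$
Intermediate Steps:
$q{\left(D,s \right)} = 74 + D + s$ ($q{\left(D,s \right)} = \left(D + s\right) + 74 = 74 + D + s$)
$W{\left(n \right)} = 2 n^{2}$ ($W{\left(n \right)} = n 2 n = 2 n^{2}$)
$\frac{q{\left(131,145 \right)}}{W{\left(-227 \right)}} = \frac{74 + 131 + 145}{2 \left(-227\right)^{2}} = \frac{350}{2 \cdot 51529} = \frac{350}{103058} = 350 \cdot \frac{1}{103058} = \frac{175}{51529}$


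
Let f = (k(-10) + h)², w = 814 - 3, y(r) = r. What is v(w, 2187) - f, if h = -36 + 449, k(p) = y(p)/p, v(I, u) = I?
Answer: -170585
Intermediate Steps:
w = 811
k(p) = 1 (k(p) = p/p = 1)
h = 413
f = 171396 (f = (1 + 413)² = 414² = 171396)
v(w, 2187) - f = 811 - 1*171396 = 811 - 171396 = -170585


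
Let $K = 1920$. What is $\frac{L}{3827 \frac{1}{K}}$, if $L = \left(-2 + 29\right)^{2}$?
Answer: $\frac{1399680}{3827} \approx 365.74$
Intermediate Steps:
$L = 729$ ($L = 27^{2} = 729$)
$\frac{L}{3827 \frac{1}{K}} = \frac{729}{3827 \cdot \frac{1}{1920}} = \frac{729}{\frac{3827}{1920}} = 729 \cdot \frac{1920}{3827} = \frac{1399680}{3827}$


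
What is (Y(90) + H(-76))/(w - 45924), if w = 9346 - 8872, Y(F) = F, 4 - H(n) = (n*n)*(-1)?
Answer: -587/4545 ≈ -0.12915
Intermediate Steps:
H(n) = 4 + n² (H(n) = 4 - n*n*(-1) = 4 - n²*(-1) = 4 - (-1)*n² = 4 + n²)
w = 474
(Y(90) + H(-76))/(w - 45924) = (90 + (4 + (-76)²))/(474 - 45924) = (90 + (4 + 5776))/(-45450) = (90 + 5780)*(-1/45450) = 5870*(-1/45450) = -587/4545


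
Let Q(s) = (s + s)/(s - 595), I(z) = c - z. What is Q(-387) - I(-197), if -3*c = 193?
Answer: -194257/1473 ≈ -131.88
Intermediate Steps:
c = -193/3 (c = -1/3*193 = -193/3 ≈ -64.333)
I(z) = -193/3 - z
Q(s) = 2*s/(-595 + s) (Q(s) = (2*s)/(-595 + s) = 2*s/(-595 + s))
Q(-387) - I(-197) = 2*(-387)/(-595 - 387) - (-193/3 - 1*(-197)) = 2*(-387)/(-982) - (-193/3 + 197) = 2*(-387)*(-1/982) - 1*398/3 = 387/491 - 398/3 = -194257/1473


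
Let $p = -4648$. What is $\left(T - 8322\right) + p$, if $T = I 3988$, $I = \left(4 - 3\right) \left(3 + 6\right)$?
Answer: $22922$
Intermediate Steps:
$I = 9$ ($I = 1 \cdot 9 = 9$)
$T = 35892$ ($T = 9 \cdot 3988 = 35892$)
$\left(T - 8322\right) + p = \left(35892 - 8322\right) - 4648 = 27570 - 4648 = 22922$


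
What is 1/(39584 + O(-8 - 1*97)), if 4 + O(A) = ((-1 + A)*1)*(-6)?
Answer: 1/40216 ≈ 2.4866e-5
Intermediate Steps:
O(A) = 2 - 6*A (O(A) = -4 + ((-1 + A)*1)*(-6) = -4 + (-1 + A)*(-6) = -4 + (6 - 6*A) = 2 - 6*A)
1/(39584 + O(-8 - 1*97)) = 1/(39584 + (2 - 6*(-8 - 1*97))) = 1/(39584 + (2 - 6*(-8 - 97))) = 1/(39584 + (2 - 6*(-105))) = 1/(39584 + (2 + 630)) = 1/(39584 + 632) = 1/40216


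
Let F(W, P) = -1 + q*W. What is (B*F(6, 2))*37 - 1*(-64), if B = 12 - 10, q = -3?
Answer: -1342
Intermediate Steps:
B = 2
F(W, P) = -1 - 3*W
(B*F(6, 2))*37 - 1*(-64) = (2*(-1 - 3*6))*37 - 1*(-64) = (2*(-1 - 18))*37 + 64 = (2*(-19))*37 + 64 = -38*37 + 64 = -1406 + 64 = -1342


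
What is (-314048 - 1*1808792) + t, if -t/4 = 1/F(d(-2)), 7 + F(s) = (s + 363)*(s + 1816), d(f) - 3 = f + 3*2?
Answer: -1431861948524/674503 ≈ -2.1228e+6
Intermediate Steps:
d(f) = 9 + f (d(f) = 3 + (f + 3*2) = 3 + (f + 6) = 3 + (6 + f) = 9 + f)
F(s) = -7 + (363 + s)*(1816 + s) (F(s) = -7 + (s + 363)*(s + 1816) = -7 + (363 + s)*(1816 + s))
t = -4/674503 (t = -4/(659201 + (9 - 2)**2 + 2179*(9 - 2)) = -4/(659201 + 7**2 + 2179*7) = -4/(659201 + 49 + 15253) = -4/674503 ≈ -5.9303e-6)
(-314048 - 1*1808792) + t = (-314048 - 1*1808792) - 4/674503 = (-314048 - 1808792) - 4/674503 = -2122840 - 4/674503 = -1431861948524/674503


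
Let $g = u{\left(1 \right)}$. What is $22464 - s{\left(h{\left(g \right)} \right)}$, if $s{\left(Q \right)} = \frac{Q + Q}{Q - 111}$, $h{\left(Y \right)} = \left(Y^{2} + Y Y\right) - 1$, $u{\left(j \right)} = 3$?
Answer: $\frac{1055825}{47} \approx 22464.0$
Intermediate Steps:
$g = 3$
$h{\left(Y \right)} = -1 + 2 Y^{2}$ ($h{\left(Y \right)} = \left(Y^{2} + Y^{2}\right) - 1 = 2 Y^{2} - 1 = -1 + 2 Y^{2}$)
$s{\left(Q \right)} = \frac{2 Q}{-111 + Q}$
$22464 - s{\left(h{\left(g \right)} \right)} = 22464 - \frac{2 \left(-1 + 2 \cdot 3^{2}\right)}{-111 - \left(1 - 2 \cdot 3^{2}\right)} = 22464 - \frac{2 \left(-1 + 2 \cdot 9\right)}{-111 + \left(-1 + 2 \cdot 9\right)} = 22464 - \frac{2 \left(-1 + 18\right)}{-111 + \left(-1 + 18\right)} = 22464 - 2 \cdot 17 \frac{1}{-111 + 17} = 22464 - 2 \cdot 17 \frac{1}{-94} = 22464 - 2 \cdot 17 \left(- \frac{1}{94}\right) = 22464 - - \frac{17}{47} = 22464 + \frac{17}{47} = \frac{1055825}{47}$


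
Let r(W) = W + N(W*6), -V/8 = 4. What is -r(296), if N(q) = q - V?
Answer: -2104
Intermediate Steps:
V = -32 (V = -8*4 = -32)
N(q) = 32 + q (N(q) = q - 1*(-32) = q + 32 = 32 + q)
r(W) = 32 + 7*W (r(W) = W + (32 + W*6) = W + (32 + 6*W) = 32 + 7*W)
-r(296) = -(32 + 7*296) = -(32 + 2072) = -1*2104 = -2104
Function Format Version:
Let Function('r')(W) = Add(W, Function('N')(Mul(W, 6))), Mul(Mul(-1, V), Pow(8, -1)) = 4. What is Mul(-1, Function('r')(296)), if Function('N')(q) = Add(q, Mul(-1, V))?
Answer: -2104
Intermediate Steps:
V = -32 (V = Mul(-8, 4) = -32)
Function('N')(q) = Add(32, q) (Function('N')(q) = Add(q, Mul(-1, -32)) = Add(q, 32) = Add(32, q))
Function('r')(W) = Add(32, Mul(7, W)) (Function('r')(W) = Add(W, Add(32, Mul(W, 6))) = Add(W, Add(32, Mul(6, W))) = Add(32, Mul(7, W)))
Mul(-1, Function('r')(296)) = Mul(-1, Add(32, Mul(7, 296))) = Mul(-1, Add(32, 2072)) = Mul(-1, 2104) = -2104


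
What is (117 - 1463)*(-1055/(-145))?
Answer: -284006/29 ≈ -9793.3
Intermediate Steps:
(117 - 1463)*(-1055/(-145)) = -(-1420030)*(-1)/145 = -1346*211/29 = -284006/29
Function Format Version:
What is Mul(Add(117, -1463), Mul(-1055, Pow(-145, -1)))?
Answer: Rational(-284006, 29) ≈ -9793.3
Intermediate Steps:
Mul(Add(117, -1463), Mul(-1055, Pow(-145, -1))) = Mul(-1346, Mul(-1055, Rational(-1, 145))) = Mul(-1346, Rational(211, 29)) = Rational(-284006, 29)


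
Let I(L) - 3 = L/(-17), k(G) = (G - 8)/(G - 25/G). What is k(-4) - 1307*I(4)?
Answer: -184559/51 ≈ -3618.8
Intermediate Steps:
k(G) = (-8 + G)/(G - 25/G)
I(L) = 3 - L/17 (I(L) = 3 + L/(-17) = 3 + L*(-1/17) = 3 - L/17)
k(-4) - 1307*I(4) = -4*(-8 - 4)/(-25 + (-4)**2) - 1307*(3 - 1/17*4) = -4*(-12)/(-25 + 16) - 1307*(3 - 4/17) = -4*(-12)/(-9) - 1307*47/17 = -4*(-1/9)*(-12) - 61429/17 = -16/3 - 61429/17 = -184559/51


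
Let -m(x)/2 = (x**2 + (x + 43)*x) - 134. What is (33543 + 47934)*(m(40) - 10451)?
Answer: -1631413971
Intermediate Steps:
m(x) = 268 - 2*x**2 - 2*x*(43 + x) (m(x) = -2*((x**2 + (x + 43)*x) - 134) = -2*((x**2 + (43 + x)*x) - 134) = -2*((x**2 + x*(43 + x)) - 134) = -2*(-134 + x**2 + x*(43 + x)) = 268 - 2*x**2 - 2*x*(43 + x))
(33543 + 47934)*(m(40) - 10451) = (33543 + 47934)*((268 - 86*40 - 4*40**2) - 10451) = 81477*((268 - 3440 - 4*1600) - 10451) = 81477*((268 - 3440 - 6400) - 10451) = 81477*(-9572 - 10451) = 81477*(-20023) = -1631413971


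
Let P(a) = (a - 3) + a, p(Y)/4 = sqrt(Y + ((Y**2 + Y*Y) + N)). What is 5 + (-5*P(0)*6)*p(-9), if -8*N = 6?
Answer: 5 + 180*sqrt(609) ≈ 4447.0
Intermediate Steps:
N = -3/4 (N = -1/8*6 = -3/4 ≈ -0.75000)
p(Y) = 4*sqrt(-3/4 + Y + 2*Y**2) (p(Y) = 4*sqrt(Y + ((Y**2 + Y*Y) - 3/4)) = 4*sqrt(Y + ((Y**2 + Y**2) - 3/4)) = 4*sqrt(Y + (2*Y**2 - 3/4)) = 4*sqrt(Y + (-3/4 + 2*Y**2)) = 4*sqrt(-3/4 + Y + 2*Y**2))
P(a) = -3 + 2*a (P(a) = (-3 + a) + a = -3 + 2*a)
5 + (-5*P(0)*6)*p(-9) = 5 + (-5*(-3 + 2*0)*6)*(2*sqrt(-3 + 4*(-9) + 8*(-9)**2)) = 5 + (-5*(-3 + 0)*6)*(2*sqrt(-3 - 36 + 8*81)) = 5 + (-5*(-3)*6)*(2*sqrt(-3 - 36 + 648)) = 5 + (15*6)*(2*sqrt(609)) = 5 + 90*(2*sqrt(609)) = 5 + 180*sqrt(609)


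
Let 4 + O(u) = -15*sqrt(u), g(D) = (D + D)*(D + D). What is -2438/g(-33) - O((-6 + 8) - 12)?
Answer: 7493/2178 + 15*I*sqrt(10) ≈ 3.4403 + 47.434*I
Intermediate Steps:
g(D) = 4*D**2 (g(D) = (2*D)*(2*D) = 4*D**2)
O(u) = -4 - 15*sqrt(u)
-2438/g(-33) - O((-6 + 8) - 12) = -2438/(4*(-33)**2) - (-4 - 15*sqrt((-6 + 8) - 12)) = -2438/(4*1089) - (-4 - 15*sqrt(2 - 12)) = -2438/4356 - (-4 - 15*I*sqrt(10)) = -2438*1/4356 - (-4 - 15*I*sqrt(10)) = -1219/2178 - (-4 - 15*I*sqrt(10)) = -1219/2178 + (4 + 15*I*sqrt(10)) = 7493/2178 + 15*I*sqrt(10)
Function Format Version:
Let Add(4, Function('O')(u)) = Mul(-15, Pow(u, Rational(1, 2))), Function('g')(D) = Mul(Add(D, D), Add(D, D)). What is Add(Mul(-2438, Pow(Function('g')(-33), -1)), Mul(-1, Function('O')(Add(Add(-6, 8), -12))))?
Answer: Add(Rational(7493, 2178), Mul(15, I, Pow(10, Rational(1, 2)))) ≈ Add(3.4403, Mul(47.434, I))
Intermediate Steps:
Function('g')(D) = Mul(4, Pow(D, 2)) (Function('g')(D) = Mul(Mul(2, D), Mul(2, D)) = Mul(4, Pow(D, 2)))
Function('O')(u) = Add(-4, Mul(-15, Pow(u, Rational(1, 2))))
Add(Mul(-2438, Pow(Function('g')(-33), -1)), Mul(-1, Function('O')(Add(Add(-6, 8), -12)))) = Add(Mul(-2438, Pow(Mul(4, Pow(-33, 2)), -1)), Mul(-1, Add(-4, Mul(-15, Pow(Add(Add(-6, 8), -12), Rational(1, 2)))))) = Add(Mul(-2438, Pow(Mul(4, 1089), -1)), Mul(-1, Add(-4, Mul(-15, Pow(Add(2, -12), Rational(1, 2)))))) = Add(Mul(-2438, Pow(4356, -1)), Mul(-1, Add(-4, Mul(-15, Pow(-10, Rational(1, 2)))))) = Add(Mul(-2438, Rational(1, 4356)), Mul(-1, Add(-4, Mul(-15, Mul(I, Pow(10, Rational(1, 2))))))) = Add(Rational(-1219, 2178), Mul(-1, Add(-4, Mul(-15, I, Pow(10, Rational(1, 2)))))) = Add(Rational(-1219, 2178), Add(4, Mul(15, I, Pow(10, Rational(1, 2))))) = Add(Rational(7493, 2178), Mul(15, I, Pow(10, Rational(1, 2))))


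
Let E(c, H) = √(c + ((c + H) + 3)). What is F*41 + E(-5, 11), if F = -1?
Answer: -39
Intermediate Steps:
E(c, H) = √(3 + H + 2*c) (E(c, H) = √(c + ((H + c) + 3)) = √(c + (3 + H + c)) = √(3 + H + 2*c))
F*41 + E(-5, 11) = -1*41 + √(3 + 11 + 2*(-5)) = -41 + √(3 + 11 - 10) = -41 + √4 = -41 + 2 = -39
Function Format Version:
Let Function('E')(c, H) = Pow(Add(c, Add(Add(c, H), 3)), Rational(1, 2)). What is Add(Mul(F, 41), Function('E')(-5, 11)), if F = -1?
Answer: -39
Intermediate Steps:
Function('E')(c, H) = Pow(Add(3, H, Mul(2, c)), Rational(1, 2)) (Function('E')(c, H) = Pow(Add(c, Add(Add(H, c), 3)), Rational(1, 2)) = Pow(Add(c, Add(3, H, c)), Rational(1, 2)) = Pow(Add(3, H, Mul(2, c)), Rational(1, 2)))
Add(Mul(F, 41), Function('E')(-5, 11)) = Add(Mul(-1, 41), Pow(Add(3, 11, Mul(2, -5)), Rational(1, 2))) = Add(-41, Pow(Add(3, 11, -10), Rational(1, 2))) = Add(-41, Pow(4, Rational(1, 2))) = Add(-41, 2) = -39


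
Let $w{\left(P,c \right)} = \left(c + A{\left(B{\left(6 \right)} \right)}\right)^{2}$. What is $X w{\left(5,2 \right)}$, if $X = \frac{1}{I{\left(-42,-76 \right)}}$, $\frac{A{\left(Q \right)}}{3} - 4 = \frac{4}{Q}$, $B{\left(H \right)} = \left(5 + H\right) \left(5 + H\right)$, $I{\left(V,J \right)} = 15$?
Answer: $\frac{2910436}{219615} \approx 13.252$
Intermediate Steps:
$B{\left(H \right)} = \left(5 + H\right)^{2}$
$A{\left(Q \right)} = 12 + \frac{12}{Q}$ ($A{\left(Q \right)} = 12 + 3 \frac{4}{Q} = 12 + \frac{12}{Q}$)
$w{\left(P,c \right)} = \left(\frac{1464}{121} + c\right)^{2}$ ($w{\left(P,c \right)} = \left(c + \left(12 + \frac{12}{\left(5 + 6\right)^{2}}\right)\right)^{2} = \left(c + \left(12 + \frac{12}{11^{2}}\right)\right)^{2} = \left(c + \left(12 + \frac{12}{121}\right)\right)^{2} = \left(c + \frac{1464}{121}\right)^{2} = \left(\frac{1464}{121} + c\right)^{2}$)
$X = \frac{1}{15} \approx 0.066667$
$X w{\left(5,2 \right)} = \frac{\frac{1}{14641} \left(1464 + 121 \cdot 2\right)^{2}}{15} = \frac{\frac{1}{14641} \left(1464 + 242\right)^{2}}{15} = \frac{\frac{1}{14641} \cdot 1706^{2}}{15} = \frac{\frac{1}{14641} \cdot 2910436}{15} = \frac{1}{15} \cdot \frac{2910436}{14641} = \frac{2910436}{219615}$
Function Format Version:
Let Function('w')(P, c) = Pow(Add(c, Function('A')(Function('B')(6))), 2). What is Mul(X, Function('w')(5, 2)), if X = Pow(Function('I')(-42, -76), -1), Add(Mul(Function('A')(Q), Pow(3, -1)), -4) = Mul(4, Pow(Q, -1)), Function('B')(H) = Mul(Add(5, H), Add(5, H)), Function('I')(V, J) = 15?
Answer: Rational(2910436, 219615) ≈ 13.252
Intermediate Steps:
Function('B')(H) = Pow(Add(5, H), 2)
Function('A')(Q) = Add(12, Mul(12, Pow(Q, -1))) (Function('A')(Q) = Add(12, Mul(3, Mul(4, Pow(Q, -1)))) = Add(12, Mul(12, Pow(Q, -1))))
Function('w')(P, c) = Pow(Add(Rational(1464, 121), c), 2) (Function('w')(P, c) = Pow(Add(c, Add(12, Mul(12, Pow(Pow(Add(5, 6), 2), -1)))), 2) = Pow(Add(c, Add(12, Mul(12, Pow(Pow(11, 2), -1)))), 2) = Pow(Add(c, Add(12, Mul(12, Pow(121, -1)))), 2) = Pow(Add(c, Add(12, Mul(12, Rational(1, 121)))), 2) = Pow(Add(c, Add(12, Rational(12, 121))), 2) = Pow(Add(c, Rational(1464, 121)), 2) = Pow(Add(Rational(1464, 121), c), 2))
X = Rational(1, 15) (X = Pow(15, -1) = Rational(1, 15) ≈ 0.066667)
Mul(X, Function('w')(5, 2)) = Mul(Rational(1, 15), Mul(Rational(1, 14641), Pow(Add(1464, Mul(121, 2)), 2))) = Mul(Rational(1, 15), Mul(Rational(1, 14641), Pow(Add(1464, 242), 2))) = Mul(Rational(1, 15), Mul(Rational(1, 14641), Pow(1706, 2))) = Mul(Rational(1, 15), Mul(Rational(1, 14641), 2910436)) = Mul(Rational(1, 15), Rational(2910436, 14641)) = Rational(2910436, 219615)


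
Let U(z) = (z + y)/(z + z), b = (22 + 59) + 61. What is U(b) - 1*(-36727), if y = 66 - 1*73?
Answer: 10430603/284 ≈ 36728.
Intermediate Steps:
b = 142 (b = 81 + 61 = 142)
y = -7 (y = 66 - 73 = -7)
U(z) = (-7 + z)/(2*z) (U(z) = (z - 7)/(z + z) = (-7 + z)/((2*z)) = (-7 + z)*(1/(2*z)) = (-7 + z)/(2*z))
U(b) - 1*(-36727) = (½)*(-7 + 142)/142 - 1*(-36727) = (½)*(1/142)*135 + 36727 = 135/284 + 36727 = 10430603/284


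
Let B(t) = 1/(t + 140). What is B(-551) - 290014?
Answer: -119195755/411 ≈ -2.9001e+5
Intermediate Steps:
B(t) = 1/(140 + t)
B(-551) - 290014 = 1/(140 - 551) - 290014 = 1/(-411) - 290014 = -1/411 - 290014 = -119195755/411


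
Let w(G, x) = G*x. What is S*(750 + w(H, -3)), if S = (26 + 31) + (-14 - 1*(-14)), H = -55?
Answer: 52155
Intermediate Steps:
S = 57 (S = 57 + (-14 + 14) = 57 + 0 = 57)
S*(750 + w(H, -3)) = 57*(750 - 55*(-3)) = 57*(750 + 165) = 57*915 = 52155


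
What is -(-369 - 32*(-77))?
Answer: -2095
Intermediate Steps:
-(-369 - 32*(-77)) = -(-369 + 2464) = -1*2095 = -2095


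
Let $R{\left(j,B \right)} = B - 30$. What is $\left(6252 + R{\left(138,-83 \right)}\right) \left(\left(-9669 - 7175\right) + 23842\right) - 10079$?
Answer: $42950643$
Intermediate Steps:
$R{\left(j,B \right)} = -30 + B$ ($R{\left(j,B \right)} = B - 30 = -30 + B$)
$\left(6252 + R{\left(138,-83 \right)}\right) \left(\left(-9669 - 7175\right) + 23842\right) - 10079 = \left(6252 - 113\right) \left(\left(-9669 - 7175\right) + 23842\right) - 10079 = 6139 \left(-16844 + 23842\right) - 10079 = 6139 \cdot 6998 - 10079 = 42960722 - 10079 = 42950643$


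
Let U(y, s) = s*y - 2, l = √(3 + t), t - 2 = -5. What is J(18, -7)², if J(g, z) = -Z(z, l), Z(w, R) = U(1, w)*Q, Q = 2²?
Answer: 1296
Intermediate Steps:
t = -3 (t = 2 - 5 = -3)
Q = 4
l = 0 (l = √(3 - 3) = √0 = 0)
U(y, s) = -2 + s*y
Z(w, R) = -8 + 4*w (Z(w, R) = (-2 + w*1)*4 = (-2 + w)*4 = -8 + 4*w)
J(g, z) = 8 - 4*z (J(g, z) = -(-8 + 4*z) = 8 - 4*z)
J(18, -7)² = (8 - 4*(-7))² = (8 + 28)² = 36² = 1296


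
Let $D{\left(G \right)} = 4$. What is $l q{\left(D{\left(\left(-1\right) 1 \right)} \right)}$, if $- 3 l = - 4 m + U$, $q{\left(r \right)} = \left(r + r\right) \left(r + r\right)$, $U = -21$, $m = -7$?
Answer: $- \frac{448}{3} \approx -149.33$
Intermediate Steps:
$q{\left(r \right)} = 4 r^{2}$ ($q{\left(r \right)} = 2 r 2 r = 4 r^{2}$)
$l = - \frac{7}{3}$ ($l = - \frac{\left(-4\right) \left(-7\right) - 21}{3} = - \frac{28 - 21}{3} = \left(- \frac{1}{3}\right) 7 = - \frac{7}{3} \approx -2.3333$)
$l q{\left(D{\left(\left(-1\right) 1 \right)} \right)} = - \frac{7 \cdot 4 \cdot 4^{2}}{3} = - \frac{7 \cdot 4 \cdot 16}{3} = \left(- \frac{7}{3}\right) 64 = - \frac{448}{3}$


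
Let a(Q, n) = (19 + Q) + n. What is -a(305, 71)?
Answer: -395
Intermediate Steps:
a(Q, n) = 19 + Q + n
-a(305, 71) = -(19 + 305 + 71) = -1*395 = -395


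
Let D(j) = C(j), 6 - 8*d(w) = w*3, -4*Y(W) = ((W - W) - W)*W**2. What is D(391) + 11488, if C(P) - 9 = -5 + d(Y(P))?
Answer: -178961645/32 ≈ -5.5926e+6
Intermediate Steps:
Y(W) = W**3/4 (Y(W) = -((W - W) - W)*W**2/4 = -(0 - W)*W**2/4 = -(-W)*W**2/4 = -(-1)*W**3/4 = W**3/4)
d(w) = 3/4 - 3*w/8 (d(w) = 3/4 - w*3/8 = 3/4 - 3*w/8)
C(P) = 19/4 - 3*P**3/32 (C(P) = 9 + (-5 + (3/4 - 3*P**3/32)) = 9 + (-17/4 - 3*P**3/32) = 19/4 - 3*P**3/32)
D(j) = 19/4 - 3*j**3/32
D(391) + 11488 = (19/4 - 3/32*391**3) + 11488 = (19/4 - 3/32*59776471) + 11488 = (19/4 - 179329413/32) + 11488 = -179329261/32 + 11488 = -178961645/32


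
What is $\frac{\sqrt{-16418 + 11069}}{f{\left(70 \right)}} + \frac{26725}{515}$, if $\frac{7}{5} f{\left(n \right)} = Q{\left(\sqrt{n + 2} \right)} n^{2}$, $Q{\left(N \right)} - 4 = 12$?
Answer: $\frac{5345}{103} + \frac{i \sqrt{5349}}{56000} \approx 51.893 + 0.001306 i$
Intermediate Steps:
$Q{\left(N \right)} = 16$ ($Q{\left(N \right)} = 4 + 12 = 16$)
$f{\left(n \right)} = \frac{80 n^{2}}{7}$ ($f{\left(n \right)} = \frac{5 \cdot 16 n^{2}}{7} = \frac{80 n^{2}}{7}$)
$\frac{\sqrt{-16418 + 11069}}{f{\left(70 \right)}} + \frac{26725}{515} = \frac{\sqrt{-16418 + 11069}}{\frac{80}{7} \cdot 70^{2}} + \frac{26725}{515} = \frac{\sqrt{-5349}}{\frac{80}{7} \cdot 4900} + 26725 \cdot \frac{1}{515} = \frac{i \sqrt{5349}}{56000} + \frac{5345}{103} = \frac{5345}{103} + \frac{i \sqrt{5349}}{56000}$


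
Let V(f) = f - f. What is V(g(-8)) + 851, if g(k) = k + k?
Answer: 851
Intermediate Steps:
g(k) = 2*k
V(f) = 0
V(g(-8)) + 851 = 0 + 851 = 851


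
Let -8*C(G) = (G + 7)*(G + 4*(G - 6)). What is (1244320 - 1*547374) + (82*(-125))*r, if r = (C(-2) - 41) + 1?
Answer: 1778267/2 ≈ 8.8913e+5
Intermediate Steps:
C(G) = -(-24 + 5*G)*(7 + G)/8 (C(G) = -(G + 7)*(G + 4*(G - 6))/8 = -(7 + G)*(G + 4*(-6 + G))/8 = -(7 + G)*(G + (-24 + 4*G))/8 = -(7 + G)*(-24 + 5*G)/8 = -(-24 + 5*G)*(7 + G)/8)
r = -75/4 (r = ((21 - 11/8*(-2) - 5/8*(-2)²) - 41) + 1 = ((21 + 11/4 - 5/8*4) - 41) + 1 = ((21 + 11/4 - 5/2) - 41) + 1 = (85/4 - 41) + 1 = -79/4 + 1 = -75/4 ≈ -18.750)
(1244320 - 1*547374) + (82*(-125))*r = (1244320 - 1*547374) + (82*(-125))*(-75/4) = (1244320 - 547374) - 10250*(-75/4) = 696946 + 384375/2 = 1778267/2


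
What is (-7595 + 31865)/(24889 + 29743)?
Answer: 12135/27316 ≈ 0.44425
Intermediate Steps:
(-7595 + 31865)/(24889 + 29743) = 24270/54632 = 24270*(1/54632) = 12135/27316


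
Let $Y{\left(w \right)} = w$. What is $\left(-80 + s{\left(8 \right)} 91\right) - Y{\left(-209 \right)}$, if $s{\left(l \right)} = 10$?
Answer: $1039$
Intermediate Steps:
$\left(-80 + s{\left(8 \right)} 91\right) - Y{\left(-209 \right)} = \left(-80 + 10 \cdot 91\right) - -209 = \left(-80 + 910\right) + 209 = 830 + 209 = 1039$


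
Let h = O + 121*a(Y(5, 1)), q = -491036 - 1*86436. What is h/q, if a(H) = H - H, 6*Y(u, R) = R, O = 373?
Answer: -373/577472 ≈ -0.00064592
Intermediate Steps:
Y(u, R) = R/6
a(H) = 0
q = -577472 (q = -491036 - 86436 = -577472)
h = 373 (h = 373 + 121*0 = 373 + 0 = 373)
h/q = 373/(-577472) = 373*(-1/577472) = -373/577472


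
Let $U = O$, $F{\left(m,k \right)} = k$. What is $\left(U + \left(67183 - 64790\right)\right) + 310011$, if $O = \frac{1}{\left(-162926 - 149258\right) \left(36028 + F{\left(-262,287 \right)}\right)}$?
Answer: $\frac{3541712264151839}{11336961960} \approx 3.124 \cdot 10^{5}$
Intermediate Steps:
$O = - \frac{1}{11336961960}$ ($O = \frac{1}{\left(-162926 - 149258\right) \left(36028 + 287\right)} = \frac{1}{\left(-312184\right) 36315} = \frac{1}{-11336961960} = - \frac{1}{11336961960} \approx -8.8207 \cdot 10^{-11}$)
$U = - \frac{1}{11336961960} \approx -8.8207 \cdot 10^{-11}$
$\left(U + \left(67183 - 64790\right)\right) + 310011 = \left(- \frac{1}{11336961960} + \left(67183 - 64790\right)\right) + 310011 = \left(- \frac{1}{11336961960} + 2393\right) + 310011 = \frac{27129349970279}{11336961960} + 310011 = \frac{3541712264151839}{11336961960}$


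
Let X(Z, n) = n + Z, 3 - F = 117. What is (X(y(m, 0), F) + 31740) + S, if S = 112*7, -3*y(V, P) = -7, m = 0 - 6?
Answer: 97237/3 ≈ 32412.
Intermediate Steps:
m = -6
y(V, P) = 7/3 (y(V, P) = -⅓*(-7) = 7/3)
F = -114 (F = 3 - 1*117 = 3 - 117 = -114)
X(Z, n) = Z + n
S = 784
(X(y(m, 0), F) + 31740) + S = ((7/3 - 114) + 31740) + 784 = (-335/3 + 31740) + 784 = 94885/3 + 784 = 97237/3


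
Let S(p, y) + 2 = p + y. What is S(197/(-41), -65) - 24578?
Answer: -1010642/41 ≈ -24650.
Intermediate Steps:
S(p, y) = -2 + p + y (S(p, y) = -2 + (p + y) = -2 + p + y)
S(197/(-41), -65) - 24578 = (-2 + 197/(-41) - 65) - 24578 = (-2 + 197*(-1/41) - 65) - 24578 = (-2 - 197/41 - 65) - 24578 = -2944/41 - 24578 = -1010642/41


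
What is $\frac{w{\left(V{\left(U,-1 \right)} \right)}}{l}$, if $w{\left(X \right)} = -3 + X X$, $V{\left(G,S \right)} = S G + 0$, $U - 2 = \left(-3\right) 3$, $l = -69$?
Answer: $- \frac{2}{3} \approx -0.66667$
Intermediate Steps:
$U = -7$ ($U = 2 - 9 = -7$)
$V{\left(G,S \right)} = G S$ ($V{\left(G,S \right)} = G S + 0 = G S$)
$w{\left(X \right)} = -3 + X^{2}$
$\frac{w{\left(V{\left(U,-1 \right)} \right)}}{l} = \frac{-3 + \left(\left(-7\right) \left(-1\right)\right)^{2}}{-69} = \left(-3 + 7^{2}\right) \left(- \frac{1}{69}\right) = \left(-3 + 49\right) \left(- \frac{1}{69}\right) = 46 \left(- \frac{1}{69}\right) = - \frac{2}{3}$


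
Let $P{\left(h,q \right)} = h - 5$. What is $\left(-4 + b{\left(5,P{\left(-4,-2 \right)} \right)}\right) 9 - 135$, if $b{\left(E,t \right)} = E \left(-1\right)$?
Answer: $-216$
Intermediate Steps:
$P{\left(h,q \right)} = -5 + h$
$b{\left(E,t \right)} = - E$
$\left(-4 + b{\left(5,P{\left(-4,-2 \right)} \right)}\right) 9 - 135 = \left(-4 - 5\right) 9 - 135 = \left(-9\right) 9 - 135 = -81 - 135 = -216$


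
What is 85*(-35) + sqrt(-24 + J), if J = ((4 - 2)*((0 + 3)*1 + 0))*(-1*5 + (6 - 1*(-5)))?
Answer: -2975 + 2*sqrt(3) ≈ -2971.5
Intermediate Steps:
J = 36 (J = (2*(3*1 + 0))*(-5 + (6 + 5)) = (2*(3 + 0))*(-5 + 11) = (2*3)*6 = 6*6 = 36)
85*(-35) + sqrt(-24 + J) = 85*(-35) + sqrt(-24 + 36) = -2975 + sqrt(12) = -2975 + 2*sqrt(3)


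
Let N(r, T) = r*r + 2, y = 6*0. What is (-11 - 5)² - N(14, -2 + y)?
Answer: 58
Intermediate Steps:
y = 0
N(r, T) = 2 + r² (N(r, T) = r² + 2 = 2 + r²)
(-11 - 5)² - N(14, -2 + y) = (-11 - 5)² - (2 + 14²) = (-16)² - (2 + 196) = 256 - 1*198 = 256 - 198 = 58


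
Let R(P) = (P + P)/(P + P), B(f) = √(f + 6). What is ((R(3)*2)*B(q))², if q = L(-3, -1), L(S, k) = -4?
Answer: 8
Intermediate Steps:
q = -4
B(f) = √(6 + f)
R(P) = 1 (R(P) = (2*P)/((2*P)) = (2*P)*(1/(2*P)) = 1)
((R(3)*2)*B(q))² = ((1*2)*√(6 - 4))² = (2*√2)² = 8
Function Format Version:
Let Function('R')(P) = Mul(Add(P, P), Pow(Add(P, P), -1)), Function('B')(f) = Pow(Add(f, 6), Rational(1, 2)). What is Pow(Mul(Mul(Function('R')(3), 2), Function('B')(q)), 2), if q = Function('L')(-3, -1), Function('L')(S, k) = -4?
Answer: 8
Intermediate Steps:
q = -4
Function('B')(f) = Pow(Add(6, f), Rational(1, 2))
Function('R')(P) = 1 (Function('R')(P) = Mul(Mul(2, P), Pow(Mul(2, P), -1)) = Mul(Mul(2, P), Mul(Rational(1, 2), Pow(P, -1))) = 1)
Pow(Mul(Mul(Function('R')(3), 2), Function('B')(q)), 2) = Pow(Mul(Mul(1, 2), Pow(Add(6, -4), Rational(1, 2))), 2) = Pow(Mul(2, Pow(2, Rational(1, 2))), 2) = 8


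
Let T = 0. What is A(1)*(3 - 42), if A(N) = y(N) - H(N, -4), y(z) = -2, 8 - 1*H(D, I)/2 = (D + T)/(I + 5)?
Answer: 624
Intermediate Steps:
H(D, I) = 16 - 2*D/(5 + I) (H(D, I) = 16 - 2*(D + 0)/(I + 5) = 16 - 2*D/(5 + I))
A(N) = -18 + 2*N (A(N) = -2 - 2*(40 - N + 8*(-4))/(5 - 4) = -2 - 2*(40 - N - 32)/1 = -2 - 2*(8 - N) = -2 - (16 - 2*N) = -2 + (-16 + 2*N) = -18 + 2*N)
A(1)*(3 - 42) = (-18 + 2*1)*(3 - 42) = (-18 + 2)*(-39) = -16*(-39) = 624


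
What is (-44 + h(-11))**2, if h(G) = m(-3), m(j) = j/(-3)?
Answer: 1849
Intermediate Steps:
m(j) = -j/3 (m(j) = j*(-1/3) = -j/3)
h(G) = 1 (h(G) = -1/3*(-3) = 1)
(-44 + h(-11))**2 = (-44 + 1)**2 = (-43)**2 = 1849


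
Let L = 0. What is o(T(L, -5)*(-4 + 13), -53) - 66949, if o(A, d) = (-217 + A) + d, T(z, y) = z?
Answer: -67219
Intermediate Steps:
o(A, d) = -217 + A + d
o(T(L, -5)*(-4 + 13), -53) - 66949 = (-217 + 0*(-4 + 13) - 53) - 66949 = (-217 + 0*9 - 53) - 66949 = (-217 + 0 - 53) - 66949 = -270 - 66949 = -67219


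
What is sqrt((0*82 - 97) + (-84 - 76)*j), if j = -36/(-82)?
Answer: I*sqrt(281137)/41 ≈ 12.932*I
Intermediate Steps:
j = 18/41 (j = -36*(-1/82) = 18/41 ≈ 0.43902)
sqrt((0*82 - 97) + (-84 - 76)*j) = sqrt((0*82 - 97) + (-84 - 76)*(18/41)) = sqrt((0 - 97) - 160*18/41) = sqrt(-97 - 2880/41) = sqrt(-6857/41) = I*sqrt(281137)/41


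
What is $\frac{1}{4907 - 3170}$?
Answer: $\frac{1}{1737} \approx 0.00057571$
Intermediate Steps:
$\frac{1}{4907 - 3170} = \frac{1}{1737}$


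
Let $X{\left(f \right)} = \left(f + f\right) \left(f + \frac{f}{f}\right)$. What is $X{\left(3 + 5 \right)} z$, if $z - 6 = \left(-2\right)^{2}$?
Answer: $1440$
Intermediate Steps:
$X{\left(f \right)} = 2 f \left(1 + f\right)$ ($X{\left(f \right)} = 2 f \left(f + 1\right) = 2 f \left(1 + f\right)$)
$z = 10$ ($z = 6 + \left(-2\right)^{2} = 6 + 4 = 10$)
$X{\left(3 + 5 \right)} z = 2 \left(3 + 5\right) \left(1 + \left(3 + 5\right)\right) 10 = 2 \cdot 8 \left(1 + 8\right) 10 = 2 \cdot 8 \cdot 9 \cdot 10 = 144 \cdot 10 = 1440$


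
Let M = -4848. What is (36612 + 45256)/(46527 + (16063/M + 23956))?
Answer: 396896064/341685521 ≈ 1.1616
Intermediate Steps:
(36612 + 45256)/(46527 + (16063/M + 23956)) = (36612 + 45256)/(46527 + (16063/(-4848) + 23956)) = 81868/(46527 + (16063*(-1/4848) + 23956)) = 81868/(46527 + (-16063/4848 + 23956)) = 81868/(46527 + 116122625/4848) = 81868/(341685521/4848) = 81868*(4848/341685521) = 396896064/341685521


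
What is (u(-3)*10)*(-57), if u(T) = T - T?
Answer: 0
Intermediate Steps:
u(T) = 0
(u(-3)*10)*(-57) = (0*10)*(-57) = 0*(-57) = 0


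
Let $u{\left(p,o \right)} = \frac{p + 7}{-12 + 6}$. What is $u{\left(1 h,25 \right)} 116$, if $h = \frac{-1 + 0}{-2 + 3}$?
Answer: $-116$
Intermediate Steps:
$h = -1$ ($h = - 1^{-1} = \left(-1\right) 1 = -1$)
$u{\left(p,o \right)} = - \frac{7}{6} - \frac{p}{6}$ ($u{\left(p,o \right)} = \frac{7 + p}{-6} = \left(7 + p\right) \left(- \frac{1}{6}\right) = - \frac{7}{6} - \frac{p}{6}$)
$u{\left(1 h,25 \right)} 116 = \left(- \frac{7}{6} - \frac{1 \left(-1\right)}{6}\right) 116 = \left(- \frac{7}{6} - - \frac{1}{6}\right) 116 = \left(- \frac{7}{6} + \frac{1}{6}\right) 116 = \left(-1\right) 116 = -116$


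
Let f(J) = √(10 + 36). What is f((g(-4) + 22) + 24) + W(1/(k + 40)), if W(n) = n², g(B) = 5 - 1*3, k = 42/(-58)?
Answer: 841/1297321 + √46 ≈ 6.7830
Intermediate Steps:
k = -21/29 (k = 42*(-1/58) = -21/29 ≈ -0.72414)
g(B) = 2 (g(B) = 5 - 3 = 2)
f(J) = √46
f((g(-4) + 22) + 24) + W(1/(k + 40)) = √46 + (1/(-21/29 + 40))² = √46 + (1/(1139/29))² = √46 + (29/1139)² = √46 + 841/1297321 = 841/1297321 + √46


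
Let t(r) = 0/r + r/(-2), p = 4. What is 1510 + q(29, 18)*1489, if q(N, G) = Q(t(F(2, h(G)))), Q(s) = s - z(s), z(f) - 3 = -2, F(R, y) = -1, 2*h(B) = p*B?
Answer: 1531/2 ≈ 765.50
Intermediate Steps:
h(B) = 2*B (h(B) = (4*B)/2 = 2*B)
t(r) = -r/2 (t(r) = 0 + r*(-1/2) = 0 - r/2 = -r/2)
z(f) = 1 (z(f) = 3 - 2 = 1)
Q(s) = -1 + s (Q(s) = s - 1*1 = s - 1 = -1 + s)
q(N, G) = -1/2 (q(N, G) = -1 - 1/2*(-1) = -1 + 1/2 = -1/2)
1510 + q(29, 18)*1489 = 1510 - 1/2*1489 = 1510 - 1489/2 = 1531/2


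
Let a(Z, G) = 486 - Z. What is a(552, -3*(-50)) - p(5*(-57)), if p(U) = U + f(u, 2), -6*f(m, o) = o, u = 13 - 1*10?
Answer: 658/3 ≈ 219.33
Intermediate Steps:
u = 3 (u = 13 - 10 = 3)
f(m, o) = -o/6
p(U) = -1/3 + U (p(U) = U - 1/6*2 = U - 1/3 = -1/3 + U)
a(552, -3*(-50)) - p(5*(-57)) = (486 - 1*552) - (-1/3 + 5*(-57)) = (486 - 552) - (-1/3 - 285) = -66 - 1*(-856/3) = -66 + 856/3 = 658/3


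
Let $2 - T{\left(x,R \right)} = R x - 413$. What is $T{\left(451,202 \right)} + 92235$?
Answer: $1548$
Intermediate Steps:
$T{\left(x,R \right)} = 415 - R x$ ($T{\left(x,R \right)} = 2 - \left(R x - 413\right) = 2 - \left(-413 + R x\right) = 415 - R x$)
$T{\left(451,202 \right)} + 92235 = \left(415 - 202 \cdot 451\right) + 92235 = \left(415 - 91102\right) + 92235 = -90687 + 92235 = 1548$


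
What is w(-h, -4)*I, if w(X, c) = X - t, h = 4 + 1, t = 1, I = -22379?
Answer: 134274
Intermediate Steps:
h = 5
w(X, c) = -1 + X (w(X, c) = X - 1*1 = X - 1 = -1 + X)
w(-h, -4)*I = (-1 - 1*5)*(-22379) = (-1 - 5)*(-22379) = -6*(-22379) = 134274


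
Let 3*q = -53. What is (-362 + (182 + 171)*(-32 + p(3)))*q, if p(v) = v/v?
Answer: 599165/3 ≈ 1.9972e+5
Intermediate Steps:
q = -53/3 (q = (⅓)*(-53) = -53/3 ≈ -17.667)
p(v) = 1
(-362 + (182 + 171)*(-32 + p(3)))*q = (-362 + (182 + 171)*(-32 + 1))*(-53/3) = (-362 + 353*(-31))*(-53/3) = (-362 - 10943)*(-53/3) = -11305*(-53/3) = 599165/3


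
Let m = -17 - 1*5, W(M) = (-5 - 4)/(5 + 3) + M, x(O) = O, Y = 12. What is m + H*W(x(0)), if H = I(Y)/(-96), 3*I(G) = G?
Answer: -1405/64 ≈ -21.953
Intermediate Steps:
I(G) = G/3
H = -1/24 (H = ((⅓)*12)/(-96) = 4*(-1/96) = -1/24 ≈ -0.041667)
W(M) = -9/8 + M
m = -22 (m = -17 - 5 = -22)
m + H*W(x(0)) = -22 - (-9/8 + 0)/24 = -22 - 1/24*(-9/8) = -22 + 3/64 = -1405/64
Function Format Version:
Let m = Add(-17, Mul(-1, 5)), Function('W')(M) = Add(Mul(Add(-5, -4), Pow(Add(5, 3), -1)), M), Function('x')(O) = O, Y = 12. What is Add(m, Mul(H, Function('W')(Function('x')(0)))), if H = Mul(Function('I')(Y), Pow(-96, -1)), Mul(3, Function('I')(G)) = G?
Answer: Rational(-1405, 64) ≈ -21.953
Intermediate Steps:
Function('I')(G) = Mul(Rational(1, 3), G)
H = Rational(-1, 24) (H = Mul(Mul(Rational(1, 3), 12), Pow(-96, -1)) = Mul(4, Rational(-1, 96)) = Rational(-1, 24) ≈ -0.041667)
Function('W')(M) = Add(Rational(-9, 8), M) (Function('W')(M) = Add(Mul(-9, Pow(8, -1)), M) = Add(Mul(-9, Rational(1, 8)), M) = Add(Rational(-9, 8), M))
m = -22 (m = Add(-17, -5) = -22)
Add(m, Mul(H, Function('W')(Function('x')(0)))) = Add(-22, Mul(Rational(-1, 24), Add(Rational(-9, 8), 0))) = Add(-22, Mul(Rational(-1, 24), Rational(-9, 8))) = Add(-22, Rational(3, 64)) = Rational(-1405, 64)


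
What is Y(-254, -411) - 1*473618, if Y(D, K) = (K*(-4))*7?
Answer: -462110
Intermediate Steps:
Y(D, K) = -28*K (Y(D, K) = -4*K*7 = -28*K)
Y(-254, -411) - 1*473618 = -28*(-411) - 1*473618 = 11508 - 473618 = -462110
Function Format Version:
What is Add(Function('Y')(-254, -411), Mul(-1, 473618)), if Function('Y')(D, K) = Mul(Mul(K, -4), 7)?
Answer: -462110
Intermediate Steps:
Function('Y')(D, K) = Mul(-28, K) (Function('Y')(D, K) = Mul(Mul(-4, K), 7) = Mul(-28, K))
Add(Function('Y')(-254, -411), Mul(-1, 473618)) = Add(Mul(-28, -411), Mul(-1, 473618)) = Add(11508, -473618) = -462110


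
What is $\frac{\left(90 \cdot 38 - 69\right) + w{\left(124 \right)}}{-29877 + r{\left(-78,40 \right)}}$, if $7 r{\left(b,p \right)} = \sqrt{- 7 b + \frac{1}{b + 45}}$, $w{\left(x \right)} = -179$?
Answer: $- \frac{38310709437}{360847746394} - \frac{5551 \sqrt{594561}}{360847746394} \approx -0.10618$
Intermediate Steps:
$r{\left(b,p \right)} = \frac{\sqrt{\frac{1}{45 + b} - 7 b}}{7}$ ($r{\left(b,p \right)} = \frac{\sqrt{- 7 b + \frac{1}{b + 45}}}{7} = \frac{\sqrt{- 7 b + \frac{1}{45 + b}}}{7} = \frac{\sqrt{\frac{1}{45 + b} - 7 b}}{7}$)
$\frac{\left(90 \cdot 38 - 69\right) + w{\left(124 \right)}}{-29877 + r{\left(-78,40 \right)}} = \frac{\left(90 \cdot 38 - 69\right) - 179}{-29877 + \frac{\sqrt{\frac{1 - - 546 \left(45 - 78\right)}{45 - 78}}}{7}} = \frac{\left(3420 - 69\right) - 179}{-29877 + \frac{\sqrt{\frac{1 - \left(-546\right) \left(-33\right)}{-33}}}{7}} = \frac{3351 - 179}{-29877 + \frac{\sqrt{- \frac{1 - 18018}{33}}}{7}} = \frac{3172}{-29877 + \frac{\sqrt{\left(- \frac{1}{33}\right) \left(-18017\right)}}{7}} = \frac{3172}{-29877 + \frac{\sqrt{\frac{18017}{33}}}{7}} = \frac{3172}{-29877 + \frac{\frac{1}{33} \sqrt{594561}}{7}} = \frac{3172}{-29877 + \frac{\sqrt{594561}}{231}}$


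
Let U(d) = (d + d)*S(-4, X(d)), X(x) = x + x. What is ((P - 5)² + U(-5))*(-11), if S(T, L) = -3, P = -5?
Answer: -1430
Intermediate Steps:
X(x) = 2*x
U(d) = -6*d (U(d) = (d + d)*(-3) = (2*d)*(-3) = -6*d)
((P - 5)² + U(-5))*(-11) = ((-5 - 5)² - 6*(-5))*(-11) = ((-10)² + 30)*(-11) = (100 + 30)*(-11) = 130*(-11) = -1430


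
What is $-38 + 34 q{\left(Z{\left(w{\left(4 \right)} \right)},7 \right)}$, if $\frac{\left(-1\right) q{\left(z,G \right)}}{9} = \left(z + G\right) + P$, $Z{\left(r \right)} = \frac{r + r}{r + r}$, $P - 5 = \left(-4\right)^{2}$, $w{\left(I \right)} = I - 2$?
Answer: $-8912$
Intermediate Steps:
$w{\left(I \right)} = -2 + I$
$P = 21$ ($P = 5 + \left(-4\right)^{2} = 5 + 16 = 21$)
$Z{\left(r \right)} = 1$ ($Z{\left(r \right)} = \frac{2 r}{2 r} = 2 r \frac{1}{2 r} = 1$)
$q{\left(z,G \right)} = -189 - 9 G - 9 z$ ($q{\left(z,G \right)} = - 9 \left(\left(z + G\right) + 21\right) = - 9 \left(\left(G + z\right) + 21\right) = - 9 \left(21 + G + z\right) = -189 - 9 G - 9 z$)
$-38 + 34 q{\left(Z{\left(w{\left(4 \right)} \right)},7 \right)} = -38 + 34 \left(-189 - 63 - 9\right) = -38 + 34 \left(-261\right) = -38 - 8874 = -8912$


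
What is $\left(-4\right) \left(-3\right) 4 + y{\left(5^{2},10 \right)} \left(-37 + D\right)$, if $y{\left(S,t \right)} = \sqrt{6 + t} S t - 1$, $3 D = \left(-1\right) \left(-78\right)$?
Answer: $-10941$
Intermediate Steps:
$D = 26$ ($D = \frac{\left(-1\right) \left(-78\right)}{3} = \frac{1}{3} \cdot 78 = 26$)
$y{\left(S,t \right)} = -1 + S t \sqrt{6 + t}$ ($y{\left(S,t \right)} = S \sqrt{6 + t} t - 1 = S t \sqrt{6 + t} - 1 = -1 + S t \sqrt{6 + t}$)
$\left(-4\right) \left(-3\right) 4 + y{\left(5^{2},10 \right)} \left(-37 + D\right) = \left(-4\right) \left(-3\right) 4 + \left(-1 + 5^{2} \cdot 10 \sqrt{6 + 10}\right) \left(-37 + 26\right) = 12 \cdot 4 + \left(-1 + 25 \cdot 10 \sqrt{16}\right) \left(-11\right) = 48 + \left(-1 + 25 \cdot 10 \cdot 4\right) \left(-11\right) = 48 + \left(-1 + 1000\right) \left(-11\right) = 48 + 999 \left(-11\right) = 48 - 10989 = -10941$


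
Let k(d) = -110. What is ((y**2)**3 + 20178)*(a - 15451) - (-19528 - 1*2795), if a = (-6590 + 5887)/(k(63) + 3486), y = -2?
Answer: -527906865535/1688 ≈ -3.1274e+8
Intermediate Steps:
a = -703/3376 (a = (-6590 + 5887)/(-110 + 3486) = -703/3376 ≈ -0.20823)
((y**2)**3 + 20178)*(a - 15451) - (-19528 - 1*2795) = (((-2)**2)**3 + 20178)*(-703/3376 - 15451) - (-19528 - 1*2795) = (4**3 + 20178)*(-52163279/3376) - (-19528 - 2795) = (64 + 20178)*(-52163279/3376) - 1*(-22323) = 20242*(-52163279/3376) + 22323 = -527944546759/1688 + 22323 = -527906865535/1688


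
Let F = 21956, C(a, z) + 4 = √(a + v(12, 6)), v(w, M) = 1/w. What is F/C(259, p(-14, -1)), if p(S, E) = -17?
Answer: 1053888/2917 + 43912*√9327/2917 ≈ 1815.1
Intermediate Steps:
C(a, z) = -4 + √(1/12 + a) (C(a, z) = -4 + √(a + 1/12) = -4 + √(1/12 + a))
F/C(259, p(-14, -1)) = 21956/(-4 + √(3 + 36*259)/6) = 21956/(-4 + √(3 + 9324)/6) = 21956/(-4 + √9327/6)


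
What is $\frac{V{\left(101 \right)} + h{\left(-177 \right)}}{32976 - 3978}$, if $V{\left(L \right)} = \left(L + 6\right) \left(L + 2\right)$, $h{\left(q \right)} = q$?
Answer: $\frac{5422}{14499} \approx 0.37396$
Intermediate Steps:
$V{\left(L \right)} = \left(2 + L\right) \left(6 + L\right)$ ($V{\left(L \right)} = \left(6 + L\right) \left(2 + L\right) = \left(2 + L\right) \left(6 + L\right)$)
$\frac{V{\left(101 \right)} + h{\left(-177 \right)}}{32976 - 3978} = \frac{\left(12 + 101^{2} + 8 \cdot 101\right) - 177}{32976 - 3978} = \frac{\left(12 + 10201 + 808\right) - 177}{28998} = \left(11021 - 177\right) \frac{1}{28998} = 10844 \cdot \frac{1}{28998} = \frac{5422}{14499}$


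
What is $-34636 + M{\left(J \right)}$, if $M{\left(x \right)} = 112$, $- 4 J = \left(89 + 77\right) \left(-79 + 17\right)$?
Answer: $-34524$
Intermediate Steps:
$J = 2573$ ($J = - \frac{\left(89 + 77\right) \left(-79 + 17\right)}{4} = - \frac{166 \left(-62\right)}{4} = \left(- \frac{1}{4}\right) \left(-10292\right) = 2573$)
$-34636 + M{\left(J \right)} = -34636 + 112 = -34524$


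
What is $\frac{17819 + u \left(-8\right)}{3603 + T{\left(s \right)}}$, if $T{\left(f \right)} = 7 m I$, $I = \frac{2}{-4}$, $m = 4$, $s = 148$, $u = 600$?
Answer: $\frac{13019}{3589} \approx 3.6275$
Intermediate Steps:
$I = - \frac{1}{2}$ ($I = 2 \left(- \frac{1}{4}\right) = - \frac{1}{2} \approx -0.5$)
$T{\left(f \right)} = -14$ ($T{\left(f \right)} = 7 \cdot 4 \left(- \frac{1}{2}\right) = 28 \left(- \frac{1}{2}\right) = -14$)
$\frac{17819 + u \left(-8\right)}{3603 + T{\left(s \right)}} = \frac{17819 + 600 \left(-8\right)}{3603 - 14} = \frac{17819 - 4800}{3589} = 13019 \cdot \frac{1}{3589} = \frac{13019}{3589}$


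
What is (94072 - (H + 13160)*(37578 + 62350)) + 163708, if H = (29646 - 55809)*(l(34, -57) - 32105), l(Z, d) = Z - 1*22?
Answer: -83905775955252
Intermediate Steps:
l(Z, d) = -22 + Z (l(Z, d) = Z - 22 = -22 + Z)
H = 839649159 (H = (29646 - 55809)*((-22 + 34) - 32105) = -26163*(12 - 32105) = -26163*(-32093) = 839649159)
(94072 - (H + 13160)*(37578 + 62350)) + 163708 = (94072 - (839649159 + 13160)*(37578 + 62350)) + 163708 = (94072 - 839662319*99928) + 163708 = (94072 - 1*83905776213032) + 163708 = (94072 - 83905776213032) + 163708 = -83905776118960 + 163708 = -83905775955252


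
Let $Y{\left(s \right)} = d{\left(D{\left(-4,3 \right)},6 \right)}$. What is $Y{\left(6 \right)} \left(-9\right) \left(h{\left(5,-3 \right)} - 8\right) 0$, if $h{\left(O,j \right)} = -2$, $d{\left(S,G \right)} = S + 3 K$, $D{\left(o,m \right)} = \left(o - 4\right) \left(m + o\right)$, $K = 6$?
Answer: $0$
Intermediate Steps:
$D{\left(o,m \right)} = \left(-4 + o\right) \left(m + o\right)$
$d{\left(S,G \right)} = 18 + S$ ($d{\left(S,G \right)} = S + 3 \cdot 6 = S + 18 = 18 + S$)
$Y{\left(s \right)} = 26$ ($Y{\left(s \right)} = 18 + \left(\left(-4\right)^{2} - 12 - -16 + 3 \left(-4\right)\right) = 18 + \left(16 - 12 + 16 - 12\right) = 18 + 8 = 26$)
$Y{\left(6 \right)} \left(-9\right) \left(h{\left(5,-3 \right)} - 8\right) 0 = 26 \left(-9\right) \left(-2 - 8\right) 0 = - 234 \left(-2 - 8\right) 0 = \left(-234\right) \left(-10\right) 0 = 2340 \cdot 0 = 0$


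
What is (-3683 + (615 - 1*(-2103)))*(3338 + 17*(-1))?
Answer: -3204765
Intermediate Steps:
(-3683 + (615 - 1*(-2103)))*(3338 + 17*(-1)) = (-3683 + (615 + 2103))*(3338 - 17) = (-3683 + 2718)*3321 = -965*3321 = -3204765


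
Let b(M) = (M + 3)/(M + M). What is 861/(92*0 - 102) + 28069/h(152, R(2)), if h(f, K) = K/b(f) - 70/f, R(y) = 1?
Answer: 11237122007/601086 ≈ 18695.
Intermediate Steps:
b(M) = (3 + M)/(2*M) (b(M) = (3 + M)/((2*M)) = (3 + M)*(1/(2*M)) = (3 + M)/(2*M))
h(f, K) = -70/f + 2*K*f/(3 + f) (h(f, K) = K/(((3 + f)/(2*f))) - 70/f = K*(2*f/(3 + f)) - 70/f = 2*K*f/(3 + f) - 70/f = -70/f + 2*K*f/(3 + f))
861/(92*0 - 102) + 28069/h(152, R(2)) = 861/(92*0 - 102) + 28069/((2*(-105 - 35*152 + 1*152²)/(152*(3 + 152)))) = 861/(0 - 102) + 28069/((2*(1/152)*(-105 - 5320 + 1*23104)/155)) = 861/(-102) + 28069/((2*(1/152)*(1/155)*(-105 - 5320 + 23104))) = 861*(-1/102) + 28069/((2*(1/152)*(1/155)*17679)) = -287/34 + 28069/(17679/11780) = -287/34 + 28069*(11780/17679) = -287/34 + 330652820/17679 = 11237122007/601086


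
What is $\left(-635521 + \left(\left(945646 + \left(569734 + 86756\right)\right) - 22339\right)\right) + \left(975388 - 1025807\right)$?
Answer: $893857$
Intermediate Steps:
$\left(-635521 + \left(\left(945646 + \left(569734 + 86756\right)\right) - 22339\right)\right) + \left(975388 - 1025807\right) = \left(-635521 + \left(\left(945646 + 656490\right) - 22339\right)\right) - 50419 = \left(-635521 + \left(1602136 - 22339\right)\right) - 50419 = \left(-635521 + 1579797\right) - 50419 = 944276 - 50419 = 893857$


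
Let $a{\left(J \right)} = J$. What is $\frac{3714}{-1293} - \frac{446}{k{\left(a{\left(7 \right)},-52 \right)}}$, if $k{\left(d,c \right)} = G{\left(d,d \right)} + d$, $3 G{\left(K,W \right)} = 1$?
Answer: $- \frac{301957}{4741} \approx -63.691$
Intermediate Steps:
$G{\left(K,W \right)} = \frac{1}{3}$ ($G{\left(K,W \right)} = \frac{1}{3} \cdot 1 = \frac{1}{3}$)
$k{\left(d,c \right)} = \frac{1}{3} + d$
$\frac{3714}{-1293} - \frac{446}{k{\left(a{\left(7 \right)},-52 \right)}} = \frac{3714}{-1293} - \frac{446}{\frac{1}{3} + 7} = 3714 \left(- \frac{1}{1293}\right) - \frac{446}{\frac{22}{3}} = - \frac{1238}{431} - \frac{669}{11} = - \frac{301957}{4741}$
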